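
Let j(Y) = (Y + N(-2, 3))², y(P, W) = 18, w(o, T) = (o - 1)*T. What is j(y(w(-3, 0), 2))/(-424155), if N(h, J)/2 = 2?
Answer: -484/424155 ≈ -0.0011411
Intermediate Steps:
N(h, J) = 4 (N(h, J) = 2*2 = 4)
w(o, T) = T*(-1 + o) (w(o, T) = (-1 + o)*T = T*(-1 + o))
j(Y) = (4 + Y)² (j(Y) = (Y + 4)² = (4 + Y)²)
j(y(w(-3, 0), 2))/(-424155) = (4 + 18)²/(-424155) = 22²*(-1/424155) = 484*(-1/424155) = -484/424155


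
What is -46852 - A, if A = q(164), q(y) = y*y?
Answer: -73748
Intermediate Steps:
q(y) = y²
A = 26896 (A = 164² = 26896)
-46852 - A = -46852 - 1*26896 = -46852 - 26896 = -73748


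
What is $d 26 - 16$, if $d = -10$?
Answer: $-276$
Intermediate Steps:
$d 26 - 16 = \left(-10\right) 26 - 16 = -260 - 16 = -276$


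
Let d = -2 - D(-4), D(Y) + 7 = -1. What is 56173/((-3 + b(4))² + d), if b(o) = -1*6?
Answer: 1937/3 ≈ 645.67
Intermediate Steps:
b(o) = -6
D(Y) = -8 (D(Y) = -7 - 1 = -8)
d = 6 (d = -2 - 1*(-8) = -2 + 8 = 6)
56173/((-3 + b(4))² + d) = 56173/((-3 - 6)² + 6) = 56173/((-9)² + 6) = 56173/(81 + 6) = 56173/87 = (1/87)*56173 = 1937/3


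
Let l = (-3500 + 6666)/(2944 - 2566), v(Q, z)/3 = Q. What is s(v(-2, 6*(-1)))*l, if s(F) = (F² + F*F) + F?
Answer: 34826/63 ≈ 552.79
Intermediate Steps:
v(Q, z) = 3*Q
s(F) = F + 2*F² (s(F) = (F² + F²) + F = 2*F² + F = F + 2*F²)
l = 1583/189 (l = 3166/378 = 3166*(1/378) = 1583/189 ≈ 8.3757)
s(v(-2, 6*(-1)))*l = ((3*(-2))*(1 + 2*(3*(-2))))*(1583/189) = -6*(1 + 2*(-6))*(1583/189) = -6*(1 - 12)*(1583/189) = -6*(-11)*(1583/189) = 66*(1583/189) = 34826/63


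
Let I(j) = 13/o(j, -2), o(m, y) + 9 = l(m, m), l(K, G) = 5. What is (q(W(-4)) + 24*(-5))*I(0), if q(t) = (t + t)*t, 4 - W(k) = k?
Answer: -26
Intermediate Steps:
W(k) = 4 - k
q(t) = 2*t² (q(t) = (2*t)*t = 2*t²)
o(m, y) = -4 (o(m, y) = -9 + 5 = -4)
I(j) = -13/4 (I(j) = 13/(-4) = 13*(-¼) = -13/4)
(q(W(-4)) + 24*(-5))*I(0) = (2*(4 - 1*(-4))² + 24*(-5))*(-13/4) = (2*(4 + 4)² - 120)*(-13/4) = (2*8² - 120)*(-13/4) = (2*64 - 120)*(-13/4) = (128 - 120)*(-13/4) = 8*(-13/4) = -26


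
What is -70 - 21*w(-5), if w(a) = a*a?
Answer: -595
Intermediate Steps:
w(a) = a²
-70 - 21*w(-5) = -70 - 21*(-5)² = -70 - 21*25 = -70 - 525 = -595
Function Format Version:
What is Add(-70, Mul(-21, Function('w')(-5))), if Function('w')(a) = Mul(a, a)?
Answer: -595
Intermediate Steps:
Function('w')(a) = Pow(a, 2)
Add(-70, Mul(-21, Function('w')(-5))) = Add(-70, Mul(-21, Pow(-5, 2))) = Add(-70, Mul(-21, 25)) = Add(-70, -525) = -595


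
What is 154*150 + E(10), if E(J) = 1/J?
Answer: 231001/10 ≈ 23100.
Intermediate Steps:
154*150 + E(10) = 154*150 + 1/10 = 23100 + 1/10 = 231001/10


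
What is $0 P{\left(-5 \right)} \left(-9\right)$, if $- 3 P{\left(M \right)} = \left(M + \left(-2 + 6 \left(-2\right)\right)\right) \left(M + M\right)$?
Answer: $0$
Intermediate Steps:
$P{\left(M \right)} = - \frac{2 M \left(-14 + M\right)}{3}$ ($P{\left(M \right)} = - \frac{\left(M + \left(-2 + 6 \left(-2\right)\right)\right) \left(M + M\right)}{3} = - \frac{\left(M - 14\right) 2 M}{3} = - \frac{\left(-14 + M\right) 2 M}{3} = - \frac{2 M \left(-14 + M\right)}{3}$)
$0 P{\left(-5 \right)} \left(-9\right) = 0 \cdot \frac{2}{3} \left(-5\right) \left(14 - -5\right) \left(-9\right) = 0 \cdot \frac{2}{3} \left(-5\right) \left(14 + 5\right) \left(-9\right) = 0 \cdot \frac{2}{3} \left(-5\right) 19 \left(-9\right) = 0 \left(- \frac{190}{3}\right) \left(-9\right) = 0 \left(-9\right) = 0$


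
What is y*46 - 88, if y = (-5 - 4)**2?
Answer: 3638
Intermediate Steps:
y = 81 (y = (-9)**2 = 81)
y*46 - 88 = 81*46 - 88 = 3726 - 88 = 3638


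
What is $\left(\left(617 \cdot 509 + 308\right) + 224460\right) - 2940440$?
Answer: $-2401619$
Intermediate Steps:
$\left(\left(617 \cdot 509 + 308\right) + 224460\right) - 2940440 = \left(\left(314053 + 308\right) + 224460\right) - 2940440 = \left(314361 + 224460\right) - 2940440 = 538821 - 2940440 = -2401619$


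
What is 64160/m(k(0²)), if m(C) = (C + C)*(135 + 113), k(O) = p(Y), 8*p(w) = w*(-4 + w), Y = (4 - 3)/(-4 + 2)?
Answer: 128320/279 ≈ 459.93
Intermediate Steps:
Y = -½ (Y = 1/(-2) = 1*(-½) = -½ ≈ -0.50000)
p(w) = w*(-4 + w)/8 (p(w) = (w*(-4 + w))/8 = w*(-4 + w)/8)
k(O) = 9/32 (k(O) = (⅛)*(-½)*(-4 - ½) = (⅛)*(-½)*(-9/2) = 9/32)
m(C) = 496*C (m(C) = (2*C)*248 = 496*C)
64160/m(k(0²)) = 64160/((496*(9/32))) = 64160/(279/2) = 64160*(2/279) = 128320/279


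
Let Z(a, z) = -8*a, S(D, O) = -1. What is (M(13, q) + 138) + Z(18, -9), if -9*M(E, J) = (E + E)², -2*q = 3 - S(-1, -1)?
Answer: -730/9 ≈ -81.111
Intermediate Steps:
q = -2 (q = -(3 - 1*(-1))/2 = -(3 + 1)/2 = -½*4 = -2)
M(E, J) = -4*E²/9 (M(E, J) = -(E + E)²/9 = -4*E²/9)
(M(13, q) + 138) + Z(18, -9) = (-4/9*13² + 138) - 8*18 = (-4/9*169 + 138) - 144 = (-676/9 + 138) - 144 = 566/9 - 144 = -730/9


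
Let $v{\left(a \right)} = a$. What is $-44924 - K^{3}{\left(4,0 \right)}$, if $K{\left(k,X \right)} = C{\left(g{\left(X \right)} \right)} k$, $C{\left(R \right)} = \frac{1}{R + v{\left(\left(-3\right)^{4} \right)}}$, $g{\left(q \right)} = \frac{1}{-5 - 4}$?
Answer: $- \frac{270827389561}{6028568} \approx -44924.0$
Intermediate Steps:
$g{\left(q \right)} = - \frac{1}{9}$ ($g{\left(q \right)} = \frac{1}{-9} = - \frac{1}{9}$)
$C{\left(R \right)} = \frac{1}{81 + R}$ ($C{\left(R \right)} = \frac{1}{R + \left(-3\right)^{4}} = \frac{1}{R + 81} = \frac{1}{81 + R}$)
$K{\left(k,X \right)} = \frac{9 k}{728}$ ($K{\left(k,X \right)} = \frac{k}{81 - \frac{1}{9}} = \frac{k}{\frac{728}{9}} = \frac{9 k}{728}$)
$-44924 - K^{3}{\left(4,0 \right)} = -44924 - \left(\frac{9}{728} \cdot 4\right)^{3} = -44924 - \left(\frac{9}{182}\right)^{3} = -44924 - \frac{729}{6028568} = - \frac{270827389561}{6028568}$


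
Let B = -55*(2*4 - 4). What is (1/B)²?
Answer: 1/48400 ≈ 2.0661e-5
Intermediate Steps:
B = -220 (B = -55*(8 - 4) = -55*4 = -220)
(1/B)² = (1/(-220))² = (-1/220)² = 1/48400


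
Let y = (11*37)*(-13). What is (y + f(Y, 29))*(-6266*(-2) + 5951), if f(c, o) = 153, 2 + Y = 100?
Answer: -94965654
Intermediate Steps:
Y = 98 (Y = -2 + 100 = 98)
y = -5291 (y = 407*(-13) = -5291)
(y + f(Y, 29))*(-6266*(-2) + 5951) = (-5291 + 153)*(-6266*(-2) + 5951) = -5138*(12532 + 5951) = -5138*18483 = -94965654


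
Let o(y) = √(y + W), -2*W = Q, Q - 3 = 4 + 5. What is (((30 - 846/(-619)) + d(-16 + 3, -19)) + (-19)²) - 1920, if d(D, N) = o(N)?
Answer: -945605/619 + 5*I ≈ -1527.6 + 5.0*I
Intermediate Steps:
Q = 12 (Q = 3 + (4 + 5) = 3 + 9 = 12)
W = -6 (W = -½*12 = -6)
o(y) = √(-6 + y) (o(y) = √(y - 6) = √(-6 + y))
d(D, N) = √(-6 + N)
(((30 - 846/(-619)) + d(-16 + 3, -19)) + (-19)²) - 1920 = (((30 - 846/(-619)) + √(-6 - 19)) + (-19)²) - 1920 = (((30 - 846*(-1/619)) + √(-25)) + 361) - 1920 = (((30 + 846/619) + 5*I) + 361) - 1920 = ((19416/619 + 5*I) + 361) - 1920 = (242875/619 + 5*I) - 1920 = -945605/619 + 5*I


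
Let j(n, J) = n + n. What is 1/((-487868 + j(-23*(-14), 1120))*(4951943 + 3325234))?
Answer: -1/4032839286648 ≈ -2.4796e-13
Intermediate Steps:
j(n, J) = 2*n
1/((-487868 + j(-23*(-14), 1120))*(4951943 + 3325234)) = 1/((-487868 + 2*(-23*(-14)))*(4951943 + 3325234)) = 1/((-487868 + 2*322)*8277177) = 1/((-487868 + 644)*8277177) = 1/(-487224*8277177) = 1/(-4032839286648) = -1/4032839286648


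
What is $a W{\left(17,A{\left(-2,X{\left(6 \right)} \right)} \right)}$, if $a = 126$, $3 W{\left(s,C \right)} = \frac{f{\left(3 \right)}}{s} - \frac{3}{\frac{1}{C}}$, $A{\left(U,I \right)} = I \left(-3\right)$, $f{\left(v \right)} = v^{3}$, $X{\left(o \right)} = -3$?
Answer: $- \frac{18144}{17} \approx -1067.3$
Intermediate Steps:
$A{\left(U,I \right)} = - 3 I$
$W{\left(s,C \right)} = - C + \frac{9}{s}$ ($W{\left(s,C \right)} = \frac{\frac{3^{3}}{s} - \frac{3}{\frac{1}{C}}}{3} = \frac{\frac{27}{s} - 3 C}{3} = \frac{- 3 C + \frac{27}{s}}{3} = - C + \frac{9}{s}$)
$a W{\left(17,A{\left(-2,X{\left(6 \right)} \right)} \right)} = 126 \left(- \left(-3\right) \left(-3\right) + \frac{9}{17}\right) = 126 \left(\left(-1\right) 9 + 9 \cdot \frac{1}{17}\right) = 126 \left(-9 + \frac{9}{17}\right) = 126 \left(- \frac{144}{17}\right) = - \frac{18144}{17}$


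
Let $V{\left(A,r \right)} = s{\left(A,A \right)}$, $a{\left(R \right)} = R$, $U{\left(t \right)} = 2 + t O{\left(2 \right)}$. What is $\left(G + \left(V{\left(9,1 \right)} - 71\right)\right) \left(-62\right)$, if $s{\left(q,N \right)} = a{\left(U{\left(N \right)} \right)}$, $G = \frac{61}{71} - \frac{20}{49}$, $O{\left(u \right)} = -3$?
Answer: $\frac{20609730}{3479} \approx 5924.0$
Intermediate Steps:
$U{\left(t \right)} = 2 - 3 t$ ($U{\left(t \right)} = 2 + t \left(-3\right) = 2 - 3 t$)
$G = \frac{1569}{3479}$ ($G = 61 \cdot \frac{1}{71} - \frac{20}{49} = \frac{61}{71} - \frac{20}{49} = \frac{1569}{3479} \approx 0.45099$)
$s{\left(q,N \right)} = 2 - 3 N$
$V{\left(A,r \right)} = 2 - 3 A$
$\left(G + \left(V{\left(9,1 \right)} - 71\right)\right) \left(-62\right) = \left(\frac{1569}{3479} + \left(\left(2 - 27\right) - 71\right)\right) \left(-62\right) = \left(\frac{1569}{3479} - 96\right) \left(-62\right) = \left(- \frac{332415}{3479}\right) \left(-62\right) = \frac{20609730}{3479}$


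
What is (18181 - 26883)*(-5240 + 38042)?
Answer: -285443004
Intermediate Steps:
(18181 - 26883)*(-5240 + 38042) = -8702*32802 = -285443004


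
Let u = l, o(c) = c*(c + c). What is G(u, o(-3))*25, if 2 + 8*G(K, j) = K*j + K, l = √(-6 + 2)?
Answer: -25/4 + 475*I/4 ≈ -6.25 + 118.75*I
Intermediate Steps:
l = 2*I (l = √(-4) = 2*I ≈ 2.0*I)
o(c) = 2*c² (o(c) = c*(2*c) = 2*c²)
u = 2*I ≈ 2.0*I
G(K, j) = -¼ + K/8 + K*j/8 (G(K, j) = -¼ + (K*j + K)/8 = -¼ + (K + K*j)/8 = -¼ + (K/8 + K*j/8) = -¼ + K/8 + K*j/8)
G(u, o(-3))*25 = (-¼ + (2*I)/8 + (2*I)*(2*(-3)²)/8)*25 = (-¼ + I/4 + (2*I)*(2*9)/8)*25 = (-¼ + I/4 + (⅛)*(2*I)*18)*25 = (-¼ + I/4 + 9*I/2)*25 = (-¼ + 19*I/4)*25 = -25/4 + 475*I/4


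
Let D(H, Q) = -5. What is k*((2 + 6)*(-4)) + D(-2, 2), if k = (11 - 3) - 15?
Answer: 219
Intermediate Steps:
k = -7 (k = 8 - 15 = -7)
k*((2 + 6)*(-4)) + D(-2, 2) = -7*(2 + 6)*(-4) - 5 = -56*(-4) - 5 = -7*(-32) - 5 = 224 - 5 = 219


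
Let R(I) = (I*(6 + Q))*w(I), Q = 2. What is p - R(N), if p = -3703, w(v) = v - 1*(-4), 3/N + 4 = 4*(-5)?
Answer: -29593/8 ≈ -3699.1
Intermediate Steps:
N = -⅛ (N = 3/(-4 + 4*(-5)) = 3/(-4 - 20) = 3/(-24) = 3*(-1/24) = -⅛ ≈ -0.12500)
w(v) = 4 + v (w(v) = v + 4 = 4 + v)
R(I) = 8*I*(4 + I) (R(I) = (I*(6 + 2))*(4 + I) = (I*8)*(4 + I) = (8*I)*(4 + I) = 8*I*(4 + I))
p - R(N) = -3703 - 8*(-1)*(4 - ⅛)/8 = -3703 - 8*(-1)*31/(8*8) = -3703 - 1*(-31/8) = -3703 + 31/8 = -29593/8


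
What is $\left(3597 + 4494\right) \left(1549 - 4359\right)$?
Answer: $-22735710$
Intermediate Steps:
$\left(3597 + 4494\right) \left(1549 - 4359\right) = 8091 \left(-2810\right) = -22735710$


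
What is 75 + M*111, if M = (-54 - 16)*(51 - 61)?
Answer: 77775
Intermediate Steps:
M = 700 (M = -70*(-10) = 700)
75 + M*111 = 75 + 700*111 = 75 + 77700 = 77775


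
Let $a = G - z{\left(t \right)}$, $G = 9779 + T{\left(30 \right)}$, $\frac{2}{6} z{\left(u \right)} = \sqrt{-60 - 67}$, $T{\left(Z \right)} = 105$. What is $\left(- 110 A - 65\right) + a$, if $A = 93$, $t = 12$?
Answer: $-411 - 3 i \sqrt{127} \approx -411.0 - 33.808 i$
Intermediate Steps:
$z{\left(u \right)} = 3 i \sqrt{127}$ ($z{\left(u \right)} = 3 \sqrt{-60 - 67} = 3 \sqrt{-127} = 3 i \sqrt{127}$)
$G = 9884$ ($G = 9779 + 105 = 9884$)
$a = 9884 - 3 i \sqrt{127} \approx 9884.0 - 33.808 i$
$\left(- 110 A - 65\right) + a = \left(\left(-110\right) 93 - 65\right) + \left(9884 - 3 i \sqrt{127}\right) = \left(-10230 - 65\right) + \left(9884 - 3 i \sqrt{127}\right) = -10295 + \left(9884 - 3 i \sqrt{127}\right) = -411 - 3 i \sqrt{127}$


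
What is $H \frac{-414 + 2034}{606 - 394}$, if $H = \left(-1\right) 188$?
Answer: $- \frac{76140}{53} \approx -1436.6$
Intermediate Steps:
$H = -188$
$H \frac{-414 + 2034}{606 - 394} = - 188 \frac{-414 + 2034}{606 - 394} = - 188 \cdot \frac{1620}{212} = - 188 \cdot 1620 \cdot \frac{1}{212} = \left(-188\right) \frac{405}{53} = - \frac{76140}{53}$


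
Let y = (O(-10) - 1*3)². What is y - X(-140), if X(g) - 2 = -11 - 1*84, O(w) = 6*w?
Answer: 4062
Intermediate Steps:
X(g) = -93 (X(g) = 2 + (-11 - 1*84) = 2 + (-11 - 84) = 2 - 95 = -93)
y = 3969 (y = (6*(-10) - 1*3)² = (-60 - 3)² = (-63)² = 3969)
y - X(-140) = 3969 - 1*(-93) = 3969 + 93 = 4062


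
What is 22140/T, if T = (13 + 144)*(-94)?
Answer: -11070/7379 ≈ -1.5002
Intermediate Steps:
T = -14758 (T = 157*(-94) = -14758)
22140/T = 22140/(-14758) = 22140*(-1/14758) = -11070/7379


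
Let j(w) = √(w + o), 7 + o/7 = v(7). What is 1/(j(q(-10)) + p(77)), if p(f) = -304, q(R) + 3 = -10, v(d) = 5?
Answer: -304/92443 - 3*I*√3/92443 ≈ -0.0032885 - 5.6209e-5*I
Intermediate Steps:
q(R) = -13 (q(R) = -3 - 10 = -13)
o = -14 (o = -49 + 7*5 = -49 + 35 = -14)
j(w) = √(-14 + w) (j(w) = √(w - 14) = √(-14 + w))
1/(j(q(-10)) + p(77)) = 1/(√(-14 - 13) - 304) = 1/(√(-27) - 304) = 1/(3*I*√3 - 304) = 1/(-304 + 3*I*√3)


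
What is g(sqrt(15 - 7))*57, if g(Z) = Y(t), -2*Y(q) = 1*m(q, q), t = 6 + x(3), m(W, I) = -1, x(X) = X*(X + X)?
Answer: 57/2 ≈ 28.500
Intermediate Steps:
x(X) = 2*X**2 (x(X) = X*(2*X) = 2*X**2)
t = 24 (t = 6 + 2*3**2 = 6 + 2*9 = 6 + 18 = 24)
Y(q) = 1/2 (Y(q) = -(-1)/2 = -1/2*(-1) = 1/2)
g(Z) = 1/2
g(sqrt(15 - 7))*57 = (1/2)*57 = 57/2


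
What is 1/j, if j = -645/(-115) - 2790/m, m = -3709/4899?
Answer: 85307/314847291 ≈ 0.00027095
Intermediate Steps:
m = -3709/4899 (m = -3709*1/4899 = -3709/4899 ≈ -0.75709)
j = 314847291/85307 (j = -645/(-115) - 2790/(-3709/4899) = -645*(-1/115) - 2790*(-4899/3709) = 129/23 + 13668210/3709 = 314847291/85307 ≈ 3690.8)
1/j = 1/(314847291/85307) = 85307/314847291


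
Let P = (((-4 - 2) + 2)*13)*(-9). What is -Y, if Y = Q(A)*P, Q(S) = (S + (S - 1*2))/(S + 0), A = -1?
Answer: -1872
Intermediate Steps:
P = 468 (P = ((-6 + 2)*13)*(-9) = -4*13*(-9) = -52*(-9) = 468)
Q(S) = (-2 + 2*S)/S (Q(S) = (S + (S - 2))/S = (S + (-2 + S))/S = (-2 + 2*S)/S)
Y = 1872 (Y = (2 - 2/(-1))*468 = (2 - 2*(-1))*468 = (2 + 2)*468 = 4*468 = 1872)
-Y = -1*1872 = -1872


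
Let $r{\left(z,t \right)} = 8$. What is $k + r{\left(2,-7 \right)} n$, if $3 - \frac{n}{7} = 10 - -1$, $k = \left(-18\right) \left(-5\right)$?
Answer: $-358$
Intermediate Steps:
$k = 90$
$n = -56$ ($n = 21 - 7 \left(10 - -1\right) = 21 - 7 \left(10 + 1\right) = 21 - 77 = -56$)
$k + r{\left(2,-7 \right)} n = 90 + 8 \left(-56\right) = 90 - 448 = -358$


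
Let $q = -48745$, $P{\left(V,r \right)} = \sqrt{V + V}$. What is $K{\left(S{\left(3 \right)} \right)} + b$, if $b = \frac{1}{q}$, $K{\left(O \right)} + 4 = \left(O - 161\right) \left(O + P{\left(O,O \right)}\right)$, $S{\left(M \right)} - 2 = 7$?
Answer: $- \frac{66878141}{48745} - 456 \sqrt{2} \approx -2016.9$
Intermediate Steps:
$P{\left(V,r \right)} = \sqrt{2} \sqrt{V}$ ($P{\left(V,r \right)} = \sqrt{2 V} = \sqrt{2} \sqrt{V}$)
$S{\left(M \right)} = 9$ ($S{\left(M \right)} = 2 + 7 = 9$)
$K{\left(O \right)} = -4 + \left(-161 + O\right) \left(O + \sqrt{2} \sqrt{O}\right)$ ($K{\left(O \right)} = -4 + \left(O - 161\right) \left(O + \sqrt{2} \sqrt{O}\right) = -4 + \left(-161 + O\right) \left(O + \sqrt{2} \sqrt{O}\right)$)
$b = - \frac{1}{48745}$ ($b = \frac{1}{-48745} = - \frac{1}{48745} \approx -2.0515 \cdot 10^{-5}$)
$K{\left(S{\left(3 \right)} \right)} + b = \left(-4 + 9^{2} - 1449 + \sqrt{2} \cdot 9^{\frac{3}{2}} - 161 \sqrt{2} \sqrt{9}\right) - \frac{1}{48745} = \left(-4 + 81 - 1449 + \sqrt{2} \cdot 27 - 161 \sqrt{2} \cdot 3\right) - \frac{1}{48745} = \left(-4 + 81 - 1449 + 27 \sqrt{2} - 483 \sqrt{2}\right) - \frac{1}{48745} = \left(-1372 - 456 \sqrt{2}\right) - \frac{1}{48745} = - \frac{66878141}{48745} - 456 \sqrt{2}$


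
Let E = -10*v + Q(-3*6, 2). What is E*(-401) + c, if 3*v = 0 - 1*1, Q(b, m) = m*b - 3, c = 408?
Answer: 44131/3 ≈ 14710.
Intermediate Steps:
Q(b, m) = -3 + b*m (Q(b, m) = b*m - 3 = -3 + b*m)
v = -1/3 (v = (0 - 1*1)/3 = (0 - 1)/3 = (1/3)*(-1) = -1/3 ≈ -0.33333)
E = -107/3 (E = -10*(-1/3) + (-3 - 3*6*2) = 10/3 + (-3 - 18*2) = 10/3 + (-3 - 36) = 10/3 - 39 = -107/3 ≈ -35.667)
E*(-401) + c = -107/3*(-401) + 408 = 42907/3 + 408 = 44131/3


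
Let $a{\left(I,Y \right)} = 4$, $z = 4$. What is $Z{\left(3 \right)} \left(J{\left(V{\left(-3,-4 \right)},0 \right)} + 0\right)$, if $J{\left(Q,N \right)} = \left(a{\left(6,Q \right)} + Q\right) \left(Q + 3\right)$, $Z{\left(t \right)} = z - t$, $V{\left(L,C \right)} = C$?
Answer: $0$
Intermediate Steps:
$Z{\left(t \right)} = 4 - t$
$J{\left(Q,N \right)} = \left(3 + Q\right) \left(4 + Q\right)$ ($J{\left(Q,N \right)} = \left(4 + Q\right) \left(Q + 3\right) = \left(4 + Q\right) \left(3 + Q\right) = \left(3 + Q\right) \left(4 + Q\right)$)
$Z{\left(3 \right)} \left(J{\left(V{\left(-3,-4 \right)},0 \right)} + 0\right) = \left(4 - 3\right) \left(\left(12 + \left(-4\right)^{2} + 7 \left(-4\right)\right) + 0\right) = \left(4 - 3\right) \left(\left(12 + 16 - 28\right) + 0\right) = 1 \left(0 + 0\right) = 1 \cdot 0 = 0$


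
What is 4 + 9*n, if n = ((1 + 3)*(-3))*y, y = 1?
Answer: -104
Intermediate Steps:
n = -12 (n = ((1 + 3)*(-3))*1 = (4*(-3))*1 = -12*1 = -12)
4 + 9*n = 4 + 9*(-12) = 4 - 108 = -104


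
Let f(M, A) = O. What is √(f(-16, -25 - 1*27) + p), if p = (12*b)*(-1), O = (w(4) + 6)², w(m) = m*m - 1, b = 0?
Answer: 21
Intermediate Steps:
w(m) = -1 + m² (w(m) = m² - 1 = -1 + m²)
O = 441 (O = ((-1 + 4²) + 6)² = ((-1 + 16) + 6)² = (15 + 6)² = 21² = 441)
p = 0 (p = (12*0)*(-1) = 0*(-1) = 0)
f(M, A) = 441
√(f(-16, -25 - 1*27) + p) = √(441 + 0) = √441 = 21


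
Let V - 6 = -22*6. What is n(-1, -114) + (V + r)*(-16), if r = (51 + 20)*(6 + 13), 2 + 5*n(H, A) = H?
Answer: -97843/5 ≈ -19569.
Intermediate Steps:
n(H, A) = -⅖ + H/5
V = -126 (V = 6 - 22*6 = 6 - 132 = -126)
r = 1349 (r = 71*19 = 1349)
n(-1, -114) + (V + r)*(-16) = (-⅖ + (⅕)*(-1)) + (-126 + 1349)*(-16) = (-⅖ - ⅕) + 1223*(-16) = -⅗ - 19568 = -97843/5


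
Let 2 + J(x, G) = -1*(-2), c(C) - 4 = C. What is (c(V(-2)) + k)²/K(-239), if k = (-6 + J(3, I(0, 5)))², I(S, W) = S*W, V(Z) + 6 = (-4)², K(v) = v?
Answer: -2500/239 ≈ -10.460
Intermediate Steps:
V(Z) = 10 (V(Z) = -6 + (-4)² = -6 + 16 = 10)
c(C) = 4 + C
J(x, G) = 0 (J(x, G) = -2 - 1*(-2) = -2 + 2 = 0)
k = 36 (k = (-6 + 0)² = (-6)² = 36)
(c(V(-2)) + k)²/K(-239) = ((4 + 10) + 36)²/(-239) = (14 + 36)²*(-1/239) = 50²*(-1/239) = 2500*(-1/239) = -2500/239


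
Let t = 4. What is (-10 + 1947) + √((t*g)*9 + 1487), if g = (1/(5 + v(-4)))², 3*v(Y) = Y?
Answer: 1937 + √180251/11 ≈ 1975.6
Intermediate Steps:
v(Y) = Y/3
g = 9/121 (g = (1/(5 + (⅓)*(-4)))² = (1/(5 - 4/3))² = (1/(11/3))² = (3/11)² = 9/121 ≈ 0.074380)
(-10 + 1947) + √((t*g)*9 + 1487) = (-10 + 1947) + √((4*(9/121))*9 + 1487) = 1937 + √((36/121)*9 + 1487) = 1937 + √(324/121 + 1487) = 1937 + √(180251/121) = 1937 + √180251/11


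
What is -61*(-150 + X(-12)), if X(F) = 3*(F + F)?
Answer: 13542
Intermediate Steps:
X(F) = 6*F (X(F) = 3*(2*F) = 6*F)
-61*(-150 + X(-12)) = -61*(-150 + 6*(-12)) = -61*(-150 - 72) = -61*(-222) = 13542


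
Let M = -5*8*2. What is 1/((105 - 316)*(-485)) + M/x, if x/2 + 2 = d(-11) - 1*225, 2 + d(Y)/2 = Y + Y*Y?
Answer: 4093411/1125685 ≈ 3.6364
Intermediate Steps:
d(Y) = -4 + 2*Y + 2*Y² (d(Y) = -4 + 2*(Y + Y*Y) = -4 + 2*(Y + Y²) = -4 + (2*Y + 2*Y²) = -4 + 2*Y + 2*Y²)
M = -80 (M = -40*2 = -80)
x = -22 (x = -4 + 2*((-4 + 2*(-11) + 2*(-11)²) - 1*225) = -4 + 2*((-4 - 22 + 2*121) - 225) = -4 + 2*((-4 - 22 + 242) - 225) = -4 + 2*(216 - 225) = -4 + 2*(-9) = -4 - 18 = -22)
1/((105 - 316)*(-485)) + M/x = 1/((105 - 316)*(-485)) - 80/(-22) = -1/485/(-211) - 80*(-1/22) = -1/211*(-1/485) + 40/11 = 1/102335 + 40/11 = 4093411/1125685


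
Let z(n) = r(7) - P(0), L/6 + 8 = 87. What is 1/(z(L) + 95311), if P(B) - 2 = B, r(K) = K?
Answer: 1/95316 ≈ 1.0491e-5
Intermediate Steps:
L = 474 (L = -48 + 6*87 = -48 + 522 = 474)
P(B) = 2 + B
z(n) = 5 (z(n) = 7 - (2 + 0) = 7 - 1*2 = 7 - 2 = 5)
1/(z(L) + 95311) = 1/(5 + 95311) = 1/95316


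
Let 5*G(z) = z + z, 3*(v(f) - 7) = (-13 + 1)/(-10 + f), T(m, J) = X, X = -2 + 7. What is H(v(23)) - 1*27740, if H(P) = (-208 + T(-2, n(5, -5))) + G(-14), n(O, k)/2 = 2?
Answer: -139743/5 ≈ -27949.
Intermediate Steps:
n(O, k) = 4 (n(O, k) = 2*2 = 4)
X = 5
T(m, J) = 5
v(f) = 7 - 4/(-10 + f) (v(f) = 7 + ((-13 + 1)/(-10 + f))/3 = 7 + (-12/(-10 + f))/3 = 7 - 4/(-10 + f))
G(z) = 2*z/5 (G(z) = (z + z)/5 = (2*z)/5 = 2*z/5)
H(P) = -1043/5 (H(P) = (-208 + 5) + (2/5)*(-14) = -203 - 28/5 = -1043/5)
H(v(23)) - 1*27740 = -1043/5 - 1*27740 = -1043/5 - 27740 = -139743/5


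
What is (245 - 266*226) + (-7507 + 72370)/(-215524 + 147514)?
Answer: -1357297191/22670 ≈ -59872.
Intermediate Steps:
(245 - 266*226) + (-7507 + 72370)/(-215524 + 147514) = (245 - 60116) + 64863/(-68010) = -59871 + 64863*(-1/68010) = -59871 - 21621/22670 = -1357297191/22670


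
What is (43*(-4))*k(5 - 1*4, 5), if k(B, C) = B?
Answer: -172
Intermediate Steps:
(43*(-4))*k(5 - 1*4, 5) = (43*(-4))*(5 - 1*4) = -172*(5 - 4) = -172*1 = -172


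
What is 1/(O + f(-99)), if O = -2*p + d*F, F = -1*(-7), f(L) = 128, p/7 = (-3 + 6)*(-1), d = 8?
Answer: 1/226 ≈ 0.0044248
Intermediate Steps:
p = -21 (p = 7*((-3 + 6)*(-1)) = 7*(3*(-1)) = 7*(-3) = -21)
F = 7
O = 98 (O = -2*(-21) + 8*7 = 42 + 56 = 98)
1/(O + f(-99)) = 1/(98 + 128) = 1/226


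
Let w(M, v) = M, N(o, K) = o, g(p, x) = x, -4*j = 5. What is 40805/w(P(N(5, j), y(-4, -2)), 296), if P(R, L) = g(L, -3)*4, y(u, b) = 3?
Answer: -40805/12 ≈ -3400.4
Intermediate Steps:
j = -5/4 (j = -1/4*5 = -5/4 ≈ -1.2500)
P(R, L) = -12 (P(R, L) = -3*4 = -12)
40805/w(P(N(5, j), y(-4, -2)), 296) = 40805/(-12) = 40805*(-1/12) = -40805/12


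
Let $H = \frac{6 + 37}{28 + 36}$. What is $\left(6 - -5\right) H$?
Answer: $\frac{473}{64} \approx 7.3906$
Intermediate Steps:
$H = \frac{43}{64} \approx 0.67188$
$\left(6 - -5\right) H = \left(6 - -5\right) \frac{43}{64} = \left(6 + 5\right) \frac{43}{64} = 11 \cdot \frac{43}{64} = \frac{473}{64}$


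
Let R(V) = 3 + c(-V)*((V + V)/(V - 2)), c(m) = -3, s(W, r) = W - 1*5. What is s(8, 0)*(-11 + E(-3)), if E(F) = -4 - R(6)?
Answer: -27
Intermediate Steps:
s(W, r) = -5 + W (s(W, r) = W - 5 = -5 + W)
R(V) = 3 - 6*V/(-2 + V) (R(V) = 3 - 3*(V + V)/(V - 2) = 3 - 3*2*V/(-2 + V) = 3 - 6*V/(-2 + V))
E(F) = 2 (E(F) = -4 - 3*(-2 - 1*6)/(-2 + 6) = -4 - 3*(-2 - 6)/4 = -4 - 3*(-8)/4 = -4 - 1*(-6) = -4 + 6 = 2)
s(8, 0)*(-11 + E(-3)) = (-5 + 8)*(-11 + 2) = 3*(-9) = -27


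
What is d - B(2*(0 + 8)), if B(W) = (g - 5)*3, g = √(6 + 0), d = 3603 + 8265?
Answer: 11883 - 3*√6 ≈ 11876.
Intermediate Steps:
d = 11868
g = √6 ≈ 2.4495
B(W) = -15 + 3*√6 (B(W) = (√6 - 5)*3 = (-5 + √6)*3 = -15 + 3*√6)
d - B(2*(0 + 8)) = 11868 - (-15 + 3*√6) = 11868 + (15 - 3*√6) = 11883 - 3*√6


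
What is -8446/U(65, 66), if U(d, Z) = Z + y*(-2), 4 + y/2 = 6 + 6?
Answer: -4223/17 ≈ -248.41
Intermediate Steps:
y = 16 (y = -8 + 2*(6 + 6) = -8 + 2*12 = -8 + 24 = 16)
U(d, Z) = -32 + Z (U(d, Z) = Z + 16*(-2) = Z - 32 = -32 + Z)
-8446/U(65, 66) = -8446/(-32 + 66) = -8446/34 = -8446*1/34 = -4223/17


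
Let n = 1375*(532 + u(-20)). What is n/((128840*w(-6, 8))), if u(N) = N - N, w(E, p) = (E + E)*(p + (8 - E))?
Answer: -3325/154608 ≈ -0.021506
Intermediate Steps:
w(E, p) = 2*E*(8 + p - E) (w(E, p) = (2*E)*(8 + p - E) = 2*E*(8 + p - E))
u(N) = 0
n = 731500 (n = 1375*(532 + 0) = 1375*532 = 731500)
n/((128840*w(-6, 8))) = 731500/((128840*(2*(-6)*(8 + 8 - 1*(-6))))) = 731500/((128840*(2*(-6)*(8 + 8 + 6)))) = 731500/((128840*(2*(-6)*22))) = 731500/((128840*(-264))) = 731500/(-34013760) = 731500*(-1/34013760) = -3325/154608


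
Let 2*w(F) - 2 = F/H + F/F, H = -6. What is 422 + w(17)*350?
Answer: 2707/6 ≈ 451.17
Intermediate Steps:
w(F) = 3/2 - F/12 (w(F) = 1 + (F/(-6) + F/F)/2 = 1 + (F*(-⅙) + 1)/2 = 1 + (-F/6 + 1)/2 = 1 + (1 - F/6)/2 = 1 + (½ - F/12) = 3/2 - F/12)
422 + w(17)*350 = 422 + (3/2 - 1/12*17)*350 = 422 + (3/2 - 17/12)*350 = 422 + (1/12)*350 = 422 + 175/6 = 2707/6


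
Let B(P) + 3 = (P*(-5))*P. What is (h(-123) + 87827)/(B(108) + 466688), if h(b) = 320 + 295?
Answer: 88442/408365 ≈ 0.21658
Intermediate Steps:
h(b) = 615
B(P) = -3 - 5*P² (B(P) = -3 + (P*(-5))*P = -3 + (-5*P)*P = -3 - 5*P²)
(h(-123) + 87827)/(B(108) + 466688) = (615 + 87827)/((-3 - 5*108²) + 466688) = 88442/((-3 - 5*11664) + 466688) = 88442/((-3 - 58320) + 466688) = 88442/(-58323 + 466688) = 88442/408365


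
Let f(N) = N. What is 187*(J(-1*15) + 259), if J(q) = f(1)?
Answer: 48620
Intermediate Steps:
J(q) = 1
187*(J(-1*15) + 259) = 187*(1 + 259) = 187*260 = 48620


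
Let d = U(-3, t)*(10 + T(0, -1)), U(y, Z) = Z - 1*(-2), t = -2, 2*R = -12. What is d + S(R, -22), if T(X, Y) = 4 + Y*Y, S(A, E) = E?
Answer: -22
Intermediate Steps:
R = -6 (R = (½)*(-12) = -6)
U(y, Z) = 2 + Z (U(y, Z) = Z + 2 = 2 + Z)
T(X, Y) = 4 + Y²
d = 0 (d = (2 - 2)*(10 + (4 + (-1)²)) = 0*(10 + (4 + 1)) = 0*(10 + 5) = 0*15 = 0)
d + S(R, -22) = 0 - 22 = -22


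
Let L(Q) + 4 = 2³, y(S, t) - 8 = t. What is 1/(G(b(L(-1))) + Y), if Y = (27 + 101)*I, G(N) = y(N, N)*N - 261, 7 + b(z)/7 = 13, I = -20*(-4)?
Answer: 1/12079 ≈ 8.2788e-5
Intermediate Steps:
y(S, t) = 8 + t
L(Q) = 4 (L(Q) = -4 + 2³ = -4 + 8 = 4)
I = 80
b(z) = 42 (b(z) = -49 + 7*13 = -49 + 91 = 42)
G(N) = -261 + N*(8 + N) (G(N) = (8 + N)*N - 261 = N*(8 + N) - 261 = -261 + N*(8 + N))
Y = 10240 (Y = (27 + 101)*80 = 128*80 = 10240)
1/(G(b(L(-1))) + Y) = 1/((-261 + 42*(8 + 42)) + 10240) = 1/((-261 + 42*50) + 10240) = 1/((-261 + 2100) + 10240) = 1/(1839 + 10240) = 1/12079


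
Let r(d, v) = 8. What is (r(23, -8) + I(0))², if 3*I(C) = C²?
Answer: 64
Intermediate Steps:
I(C) = C²/3
(r(23, -8) + I(0))² = (8 + (⅓)*0²)² = (8 + (⅓)*0)² = (8 + 0)² = 8² = 64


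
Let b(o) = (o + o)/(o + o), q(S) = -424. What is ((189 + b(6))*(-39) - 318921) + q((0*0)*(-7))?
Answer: -326755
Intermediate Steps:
b(o) = 1 (b(o) = (2*o)/((2*o)) = (2*o)*(1/(2*o)) = 1)
((189 + b(6))*(-39) - 318921) + q((0*0)*(-7)) = ((189 + 1)*(-39) - 318921) - 424 = (190*(-39) - 318921) - 424 = (-7410 - 318921) - 424 = -326331 - 424 = -326755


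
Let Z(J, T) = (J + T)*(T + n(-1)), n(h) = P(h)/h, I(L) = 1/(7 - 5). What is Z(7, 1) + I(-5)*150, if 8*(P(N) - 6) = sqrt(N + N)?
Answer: 35 - I*sqrt(2) ≈ 35.0 - 1.4142*I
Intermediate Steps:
I(L) = 1/2
P(N) = 6 + sqrt(2)*sqrt(N)/8 (P(N) = 6 + sqrt(N + N)/8 = 6 + sqrt(2*N)/8 = 6 + (sqrt(2)*sqrt(N))/8 = 6 + sqrt(2)*sqrt(N)/8)
n(h) = (6 + sqrt(2)*sqrt(h)/8)/h
Z(J, T) = (J + T)*(-6 + T - I*sqrt(2)/8) (Z(J, T) = (J + T)*(T + (1/8)*(48 + sqrt(2)*sqrt(-1))/(-1)) = (J + T)*(T + (1/8)*(-1)*(48 + sqrt(2)*I)) = (J + T)*(T + (1/8)*(-1)*(48 + I*sqrt(2))) = (J + T)*(T + (-6 - I*sqrt(2)/8)) = (J + T)*(-6 + T - I*sqrt(2)/8))
Z(7, 1) + I(-5)*150 = (1**2 - 6*7 - 6*1 + 7*1 - 1/8*I*7*sqrt(2) - 1/8*I*1*sqrt(2)) + (1/2)*150 = (1 - 42 - 6 + 7 - 7*I*sqrt(2)/8 - I*sqrt(2)/8) + 75 = (-40 - I*sqrt(2)) + 75 = 35 - I*sqrt(2)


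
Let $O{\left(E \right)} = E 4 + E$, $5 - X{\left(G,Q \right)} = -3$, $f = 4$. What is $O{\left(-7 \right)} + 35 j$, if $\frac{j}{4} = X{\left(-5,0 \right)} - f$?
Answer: $525$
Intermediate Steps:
$X{\left(G,Q \right)} = 8$ ($X{\left(G,Q \right)} = 5 - -3 = 5 + 3 = 8$)
$j = 16$ ($j = 4 \left(8 - 4\right) = 4 \cdot 4 = 16$)
$O{\left(E \right)} = 5 E$ ($O{\left(E \right)} = 4 E + E = 5 E$)
$O{\left(-7 \right)} + 35 j = 5 \left(-7\right) + 35 \cdot 16 = -35 + 560 = 525$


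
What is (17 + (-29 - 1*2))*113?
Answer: -1582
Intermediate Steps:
(17 + (-29 - 1*2))*113 = (17 + (-29 - 2))*113 = (17 - 31)*113 = -14*113 = -1582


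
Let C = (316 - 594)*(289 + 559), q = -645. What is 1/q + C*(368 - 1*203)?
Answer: -25089055201/645 ≈ -3.8898e+7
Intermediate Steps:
C = -235744 (C = -278*848 = -235744)
1/q + C*(368 - 1*203) = 1/(-645) - 235744*(368 - 1*203) = -1/645 - 235744*(368 - 203) = -1/645 - 235744*165 = -1/645 - 38897760 = -25089055201/645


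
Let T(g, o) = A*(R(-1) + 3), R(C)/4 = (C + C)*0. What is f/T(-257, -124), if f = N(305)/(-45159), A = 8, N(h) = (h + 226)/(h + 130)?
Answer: -59/52384440 ≈ -1.1263e-6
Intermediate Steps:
N(h) = (226 + h)/(130 + h)
R(C) = 0 (R(C) = 4*((C + C)*0) = 4*((2*C)*0) = 4*0 = 0)
f = -59/2182685 (f = ((226 + 305)/(130 + 305))/(-45159) = (531/435)*(-1/45159) = ((1/435)*531)*(-1/45159) = (177/145)*(-1/45159) = -59/2182685 ≈ -2.7031e-5)
T(g, o) = 24 (T(g, o) = 8*(0 + 3) = 8*3 = 24)
f/T(-257, -124) = -59/2182685/24 = -59/2182685*1/24 = -59/52384440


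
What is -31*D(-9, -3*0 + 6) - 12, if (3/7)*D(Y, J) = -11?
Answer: 2351/3 ≈ 783.67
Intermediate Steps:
D(Y, J) = -77/3 (D(Y, J) = (7/3)*(-11) = -77/3)
-31*D(-9, -3*0 + 6) - 12 = -31*(-77/3) - 12 = 2387/3 - 12 = 2351/3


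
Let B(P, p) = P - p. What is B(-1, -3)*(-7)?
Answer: -14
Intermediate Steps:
B(-1, -3)*(-7) = (-1 - 1*(-3))*(-7) = (-1 + 3)*(-7) = 2*(-7) = -14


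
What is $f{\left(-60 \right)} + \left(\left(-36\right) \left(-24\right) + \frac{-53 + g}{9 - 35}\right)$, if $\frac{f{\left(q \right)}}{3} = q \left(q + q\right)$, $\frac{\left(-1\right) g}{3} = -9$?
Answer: $22465$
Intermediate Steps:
$g = 27$ ($g = \left(-3\right) \left(-9\right) = 27$)
$f{\left(q \right)} = 6 q^{2}$ ($f{\left(q \right)} = 3 q \left(q + q\right) = 3 q 2 q = 3 \cdot 2 q^{2} = 6 q^{2}$)
$f{\left(-60 \right)} + \left(\left(-36\right) \left(-24\right) + \frac{-53 + g}{9 - 35}\right) = 6 \left(-60\right)^{2} + \left(\left(-36\right) \left(-24\right) + \frac{-53 + 27}{9 - 35}\right) = 6 \cdot 3600 + \left(864 - \frac{26}{-26}\right) = 21600 + \left(864 - -1\right) = 21600 + \left(864 + 1\right) = 21600 + 865 = 22465$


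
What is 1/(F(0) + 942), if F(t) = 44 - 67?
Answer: 1/919 ≈ 0.0010881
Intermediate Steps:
F(t) = -23
1/(F(0) + 942) = 1/(-23 + 942) = 1/919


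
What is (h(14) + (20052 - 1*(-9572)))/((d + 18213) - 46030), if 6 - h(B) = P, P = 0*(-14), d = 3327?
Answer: -2963/2449 ≈ -1.2099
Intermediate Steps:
P = 0
h(B) = 6 (h(B) = 6 - 1*0 = 6 + 0 = 6)
(h(14) + (20052 - 1*(-9572)))/((d + 18213) - 46030) = (6 + (20052 - 1*(-9572)))/((3327 + 18213) - 46030) = (6 + (20052 + 9572))/(21540 - 46030) = (6 + 29624)/(-24490) = 29630*(-1/24490) = -2963/2449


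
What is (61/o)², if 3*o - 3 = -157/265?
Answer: 2351765025/407044 ≈ 5777.7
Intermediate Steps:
o = 638/795 (o = 1 + (-157/265)/3 = 1 + (-157*1/265)/3 = 1 + (⅓)*(-157/265) = 1 - 157/795 = 638/795 ≈ 0.80252)
(61/o)² = (61/(638/795))² = (61*(795/638))² = (48495/638)² = 2351765025/407044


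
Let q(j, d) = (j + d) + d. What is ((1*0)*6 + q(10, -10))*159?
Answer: -1590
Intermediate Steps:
q(j, d) = j + 2*d (q(j, d) = (d + j) + d = j + 2*d)
((1*0)*6 + q(10, -10))*159 = ((1*0)*6 + (10 + 2*(-10)))*159 = (0*6 + (10 - 20))*159 = (0 - 10)*159 = -10*159 = -1590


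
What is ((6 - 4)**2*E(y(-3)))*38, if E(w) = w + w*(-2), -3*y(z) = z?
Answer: -152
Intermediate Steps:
y(z) = -z/3
E(w) = -w (E(w) = w - 2*w = -w)
((6 - 4)**2*E(y(-3)))*38 = ((6 - 4)**2*(-(-1)*(-3)/3))*38 = (2**2*(-1*1))*38 = (4*(-1))*38 = -4*38 = -152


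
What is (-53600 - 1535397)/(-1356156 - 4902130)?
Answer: 1588997/6258286 ≈ 0.25390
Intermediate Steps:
(-53600 - 1535397)/(-1356156 - 4902130) = -1588997/(-6258286) = -1588997*(-1/6258286) = 1588997/6258286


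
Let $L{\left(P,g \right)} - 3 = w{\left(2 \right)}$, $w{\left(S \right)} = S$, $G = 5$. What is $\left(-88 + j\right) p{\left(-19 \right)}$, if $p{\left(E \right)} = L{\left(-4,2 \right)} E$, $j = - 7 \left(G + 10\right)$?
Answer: $18335$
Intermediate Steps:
$L{\left(P,g \right)} = 5$ ($L{\left(P,g \right)} = 3 + 2 = 5$)
$j = -105$ ($j = - 7 \left(5 + 10\right) = \left(-7\right) 15 = -105$)
$p{\left(E \right)} = 5 E$
$\left(-88 + j\right) p{\left(-19 \right)} = \left(-88 - 105\right) 5 \left(-19\right) = \left(-193\right) \left(-95\right) = 18335$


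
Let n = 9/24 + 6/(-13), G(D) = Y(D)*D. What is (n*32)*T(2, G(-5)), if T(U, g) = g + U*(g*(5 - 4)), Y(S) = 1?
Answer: 540/13 ≈ 41.538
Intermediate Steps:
G(D) = D (G(D) = 1*D = D)
T(U, g) = g + U*g (T(U, g) = g + U*(g*1) = g + U*g)
n = -9/104 (n = 9*(1/24) + 6*(-1/13) = 3/8 - 6/13 = -9/104 ≈ -0.086538)
(n*32)*T(2, G(-5)) = (-9/104*32)*(-5*(1 + 2)) = -(-180)*3/13 = -36/13*(-15) = 540/13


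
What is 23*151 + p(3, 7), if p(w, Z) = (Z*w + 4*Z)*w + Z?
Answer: 3627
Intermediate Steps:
p(w, Z) = Z + w*(4*Z + Z*w) (p(w, Z) = (4*Z + Z*w)*w + Z = w*(4*Z + Z*w) + Z = Z + w*(4*Z + Z*w))
23*151 + p(3, 7) = 23*151 + 7*(1 + 3**2 + 4*3) = 3473 + 7*(1 + 9 + 12) = 3473 + 7*22 = 3473 + 154 = 3627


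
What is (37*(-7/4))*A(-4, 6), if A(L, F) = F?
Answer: -777/2 ≈ -388.50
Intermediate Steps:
(37*(-7/4))*A(-4, 6) = (37*(-7/4))*6 = -259/4*6 = -777/2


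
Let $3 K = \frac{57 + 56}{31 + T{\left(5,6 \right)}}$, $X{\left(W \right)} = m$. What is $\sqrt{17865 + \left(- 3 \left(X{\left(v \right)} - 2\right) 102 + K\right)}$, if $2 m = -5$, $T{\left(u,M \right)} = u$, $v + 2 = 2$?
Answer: $\frac{\sqrt{6234747}}{18} \approx 138.72$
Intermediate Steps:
$v = 0$ ($v = -2 + 2 = 0$)
$m = - \frac{5}{2}$ ($m = \frac{1}{2} \left(-5\right) = - \frac{5}{2} \approx -2.5$)
$X{\left(W \right)} = - \frac{5}{2}$
$K = \frac{113}{108}$ ($K = \frac{\left(57 + 56\right) \frac{1}{31 + 5}}{3} = \frac{113 \cdot \frac{1}{36}}{3} = \frac{1}{3} \cdot \frac{113}{36} = \frac{113}{108} \approx 1.0463$)
$\sqrt{17865 + \left(- 3 \left(X{\left(v \right)} - 2\right) 102 + K\right)} = \sqrt{17865 + \left(- 3 \left(- \frac{5}{2} - 2\right) 102 + \frac{113}{108}\right)} = \sqrt{17865 + \left(\left(-3\right) \left(- \frac{9}{2}\right) 102 + \frac{113}{108}\right)} = \sqrt{17865 + \left(\frac{27}{2} \cdot 102 + \frac{113}{108}\right)} = \sqrt{17865 + \left(1377 + \frac{113}{108}\right)} = \sqrt{17865 + \frac{148829}{108}} = \sqrt{\frac{2078249}{108}} = \frac{\sqrt{6234747}}{18}$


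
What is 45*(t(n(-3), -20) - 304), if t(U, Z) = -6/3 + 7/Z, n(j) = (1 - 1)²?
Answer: -55143/4 ≈ -13786.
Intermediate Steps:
n(j) = 0 (n(j) = 0² = 0)
t(U, Z) = -2 + 7/Z (t(U, Z) = -6*⅓ + 7/Z = -2 + 7/Z)
45*(t(n(-3), -20) - 304) = 45*((-2 + 7/(-20)) - 304) = 45*((-2 + 7*(-1/20)) - 304) = 45*((-2 - 7/20) - 304) = 45*(-47/20 - 304) = 45*(-6127/20) = -55143/4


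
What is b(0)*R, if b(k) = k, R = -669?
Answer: 0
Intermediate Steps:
b(0)*R = 0*(-669) = 0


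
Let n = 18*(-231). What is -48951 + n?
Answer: -53109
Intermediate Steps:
n = -4158
-48951 + n = -48951 - 4158 = -53109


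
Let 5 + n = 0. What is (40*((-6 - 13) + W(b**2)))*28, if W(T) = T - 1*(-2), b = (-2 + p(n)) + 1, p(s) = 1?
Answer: -19040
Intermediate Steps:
n = -5 (n = -5 + 0 = -5)
b = 0 (b = (-2 + 1) + 1 = -1 + 1 = 0)
W(T) = 2 + T (W(T) = T + 2 = 2 + T)
(40*((-6 - 13) + W(b**2)))*28 = (40*((-6 - 13) + (2 + 0**2)))*28 = (40*(-19 + (2 + 0)))*28 = (40*(-19 + 2))*28 = (40*(-17))*28 = -680*28 = -19040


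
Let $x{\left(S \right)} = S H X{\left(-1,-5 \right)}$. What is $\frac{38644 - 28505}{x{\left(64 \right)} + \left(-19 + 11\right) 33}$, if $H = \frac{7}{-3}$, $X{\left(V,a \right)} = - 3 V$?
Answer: $- \frac{10139}{712} \approx -14.24$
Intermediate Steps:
$H = - \frac{7}{3}$ ($H = 7 \left(- \frac{1}{3}\right) = - \frac{7}{3} \approx -2.3333$)
$x{\left(S \right)} = - 7 S$ ($x{\left(S \right)} = S \left(- \frac{7}{3}\right) \left(\left(-3\right) \left(-1\right)\right) = - \frac{7 S}{3} \cdot 3 = - 7 S$)
$\frac{38644 - 28505}{x{\left(64 \right)} + \left(-19 + 11\right) 33} = \frac{38644 - 28505}{\left(-7\right) 64 + \left(-19 + 11\right) 33} = \frac{10139}{-448 - 264} = \frac{10139}{-712} = 10139 \left(- \frac{1}{712}\right) = - \frac{10139}{712}$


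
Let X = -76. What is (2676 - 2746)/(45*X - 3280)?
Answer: 7/670 ≈ 0.010448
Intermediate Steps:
(2676 - 2746)/(45*X - 3280) = (2676 - 2746)/(45*(-76) - 3280) = -70/(-3420 - 3280) = -70/(-6700) = -70*(-1/6700) = 7/670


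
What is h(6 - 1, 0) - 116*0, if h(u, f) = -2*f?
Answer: 0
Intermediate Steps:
h(6 - 1, 0) - 116*0 = -2*0 - 116*0 = 0 + 0 = 0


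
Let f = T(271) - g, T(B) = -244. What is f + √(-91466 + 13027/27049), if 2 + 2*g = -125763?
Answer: 125277/2 + I*√66920600278543/27049 ≈ 62639.0 + 302.43*I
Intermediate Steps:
g = -125765/2 (g = -1 + (½)*(-125763) = -1 - 125763/2 = -125765/2 ≈ -62883.)
f = 125277/2 (f = -244 - 1*(-125765/2) = -244 + 125765/2 = 125277/2 ≈ 62639.)
f + √(-91466 + 13027/27049) = 125277/2 + √(-91466 + 13027/27049) = 125277/2 + √(-2474050807/27049) = 125277/2 + I*√66920600278543/27049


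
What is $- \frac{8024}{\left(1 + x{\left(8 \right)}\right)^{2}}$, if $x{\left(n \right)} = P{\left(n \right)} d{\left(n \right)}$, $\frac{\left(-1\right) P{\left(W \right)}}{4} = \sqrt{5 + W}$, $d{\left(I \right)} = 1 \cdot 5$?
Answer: $- \frac{41732824}{27029601} - \frac{320960 \sqrt{13}}{27029601} \approx -1.5868$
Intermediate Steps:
$d{\left(I \right)} = 5$
$P{\left(W \right)} = - 4 \sqrt{5 + W}$
$x{\left(n \right)} = - 20 \sqrt{5 + n}$ ($x{\left(n \right)} = - 4 \sqrt{5 + n} 5 = - 20 \sqrt{5 + n}$)
$- \frac{8024}{\left(1 + x{\left(8 \right)}\right)^{2}} = - \frac{8024}{\left(1 - 20 \sqrt{5 + 8}\right)^{2}} = - \frac{8024}{\left(1 - 20 \sqrt{13}\right)^{2}}$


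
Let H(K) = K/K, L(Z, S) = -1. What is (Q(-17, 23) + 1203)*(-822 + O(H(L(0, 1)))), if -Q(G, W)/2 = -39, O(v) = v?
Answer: -1051701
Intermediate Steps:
H(K) = 1
Q(G, W) = 78 (Q(G, W) = -2*(-39) = 78)
(Q(-17, 23) + 1203)*(-822 + O(H(L(0, 1)))) = (78 + 1203)*(-822 + 1) = 1281*(-821) = -1051701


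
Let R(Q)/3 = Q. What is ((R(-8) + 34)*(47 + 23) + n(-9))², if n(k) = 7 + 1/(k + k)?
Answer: 161925625/324 ≈ 4.9977e+5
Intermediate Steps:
R(Q) = 3*Q
n(k) = 7 + 1/(2*k)
((R(-8) + 34)*(47 + 23) + n(-9))² = ((3*(-8) + 34)*(47 + 23) + (7 + (½)/(-9)))² = ((-24 + 34)*70 + (7 + (½)*(-⅑)))² = (10*70 + (7 - 1/18))² = (700 + 125/18)² = (12725/18)² = 161925625/324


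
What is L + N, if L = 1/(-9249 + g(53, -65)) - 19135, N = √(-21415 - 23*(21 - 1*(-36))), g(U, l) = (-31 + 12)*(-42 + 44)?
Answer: -177706746/9287 + I*√22726 ≈ -19135.0 + 150.75*I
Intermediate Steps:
g(U, l) = -38 (g(U, l) = -19*2 = -38)
N = I*√22726 (N = √(-21415 - 23*(21 + 36)) = √(-21415 - 23*57) = √(-21415 - 1311) = √(-22726) = I*√22726 ≈ 150.75*I)
L = -177706746/9287 (L = 1/(-9249 - 38) - 19135 = 1/(-9287) - 19135 = -1/9287 - 19135 = -177706746/9287 ≈ -19135.)
L + N = -177706746/9287 + I*√22726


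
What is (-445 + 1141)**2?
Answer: 484416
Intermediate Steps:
(-445 + 1141)**2 = 696**2 = 484416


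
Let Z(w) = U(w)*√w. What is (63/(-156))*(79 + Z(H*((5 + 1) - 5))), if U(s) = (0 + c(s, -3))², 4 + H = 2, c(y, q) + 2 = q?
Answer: -1659/52 - 525*I*√2/52 ≈ -31.904 - 14.278*I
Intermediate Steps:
c(y, q) = -2 + q
H = -2 (H = -4 + 2 = -2)
U(s) = 25 (U(s) = (0 + (-2 - 3))² = (0 - 5)² = (-5)² = 25)
Z(w) = 25*√w
(63/(-156))*(79 + Z(H*((5 + 1) - 5))) = (63/(-156))*(79 + 25*√(-2*((5 + 1) - 5))) = (63*(-1/156))*(79 + 25*√(-2*(6 - 5))) = -21*(79 + 25*√(-2*1))/52 = -21*(79 + 25*√(-2))/52 = -21*(79 + 25*(I*√2))/52 = -21*(79 + 25*I*√2)/52 = -1659/52 - 525*I*√2/52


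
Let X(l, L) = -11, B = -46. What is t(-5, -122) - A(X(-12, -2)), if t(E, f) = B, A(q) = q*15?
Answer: 119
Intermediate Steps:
A(q) = 15*q
t(E, f) = -46
t(-5, -122) - A(X(-12, -2)) = -46 - 15*(-11) = -46 - 1*(-165) = -46 + 165 = 119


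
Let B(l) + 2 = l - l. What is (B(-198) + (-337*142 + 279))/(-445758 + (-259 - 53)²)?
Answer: 15859/116138 ≈ 0.13655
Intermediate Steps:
B(l) = -2 (B(l) = -2 + (l - l) = -2 + 0 = -2)
(B(-198) + (-337*142 + 279))/(-445758 + (-259 - 53)²) = (-2 + (-337*142 + 279))/(-445758 + (-259 - 53)²) = (-2 + (-47854 + 279))/(-445758 + (-312)²) = (-2 - 47575)/(-445758 + 97344) = -47577/(-348414) = -47577*(-1/348414) = 15859/116138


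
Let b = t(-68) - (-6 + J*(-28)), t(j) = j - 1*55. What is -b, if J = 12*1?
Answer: -219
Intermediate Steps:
t(j) = -55 + j (t(j) = j - 55 = -55 + j)
J = 12
b = 219 (b = (-55 - 68) - (-6 + 12*(-28)) = -123 - (-6 - 336) = -123 - 1*(-342) = -123 + 342 = 219)
-b = -1*219 = -219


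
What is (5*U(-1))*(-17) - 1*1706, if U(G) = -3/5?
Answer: -1655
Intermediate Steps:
U(G) = -⅗ (U(G) = -3*⅕ = -⅗)
(5*U(-1))*(-17) - 1*1706 = (5*(-⅗))*(-17) - 1*1706 = -3*(-17) - 1706 = 51 - 1706 = -1655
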